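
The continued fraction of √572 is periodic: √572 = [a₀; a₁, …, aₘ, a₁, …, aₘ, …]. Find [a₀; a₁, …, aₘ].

[23; 1, 10, 1, 46]

a₀ = ⌊√572⌋ = 23.
With m₀=0, d₀=1 and mₖ₊₁ = dₖaₖ − mₖ, dₖ₊₁ = (n − mₖ₊₁²)/dₖ, aₖ₊₁ = ⌊(a₀+mₖ₊₁)/dₖ₊₁⌋:
  k=1: m=23, d=43, a=1
  k=2: m=20, d=4, a=10
  k=3: m=20, d=43, a=1
  k=4: m=23, d=1, a=46
d=1 and a=2a₀=46 at k=4, so the next step gives (m, d) = (23, 43) again — its k=1 value — and the period has length 4.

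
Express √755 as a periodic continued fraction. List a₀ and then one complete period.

[27; 2, 10, 2, 54]

a₀ = ⌊√755⌋ = 27.
With m₀=0, d₀=1 and mₖ₊₁ = dₖaₖ − mₖ, dₖ₊₁ = (n − mₖ₊₁²)/dₖ, aₖ₊₁ = ⌊(a₀+mₖ₊₁)/dₖ₊₁⌋:
  k=1: m=27, d=26, a=2
  k=2: m=25, d=5, a=10
  k=3: m=25, d=26, a=2
  k=4: m=27, d=1, a=54
d=1 and a=2a₀=54 at k=4, so the next step gives (m, d) = (27, 26) again — its k=1 value — and the period has length 4.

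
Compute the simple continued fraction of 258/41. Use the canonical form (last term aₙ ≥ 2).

258 = 6*41 + 12
41 = 3*12 + 5
12 = 2*5 + 2
5 = 2*2 + 1
2 = 2*1 + 0  (stop)
So 258/41 = [6; 3, 2, 2, 2].

[6; 3, 2, 2, 2]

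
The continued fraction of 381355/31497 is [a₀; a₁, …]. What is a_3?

2

381355 = 12·31497 + 3391   →  a_0 = 12
31497 = 9·3391 + 978   →  a_1 = 9
3391 = 3·978 + 457   →  a_2 = 3
978 = 2·457 + 64   →  a_3 = 2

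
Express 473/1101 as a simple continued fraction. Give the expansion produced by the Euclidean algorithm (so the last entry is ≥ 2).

[0; 2, 3, 19, 2, 1, 2]

473 = 0*1101 + 473
1101 = 2*473 + 155
473 = 3*155 + 8
155 = 19*8 + 3
8 = 2*3 + 2
3 = 1*2 + 1
2 = 2*1 + 0  (stop)
So 473/1101 = [0; 2, 3, 19, 2, 1, 2].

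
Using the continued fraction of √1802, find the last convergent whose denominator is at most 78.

849/20

√1802 = [42; 2, 4, 2, 84, …] (period length 4).
Convergents:
  p_0/q_0 = 42/1
  p_1/q_1 = 85/2
  p_2/q_2 = 382/9
  p_3/q_3 = 849/20
  p_4/q_4 = 71698/1689
q_3 = 20 ≤ 78 < 1689 = q_4, so the answer is 849/20.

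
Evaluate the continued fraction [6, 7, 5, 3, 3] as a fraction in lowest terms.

2339/381

Using pₖ = aₖpₖ₋₁ + pₖ₋₂ and qₖ = aₖqₖ₋₁ + qₖ₋₂:
  k=0: a=6, p=6, q=1
  k=1: a=7, p=43, q=7
  k=2: a=5, p=221, q=36
  k=3: a=3, p=706, q=115
  k=4: a=3, p=2339, q=381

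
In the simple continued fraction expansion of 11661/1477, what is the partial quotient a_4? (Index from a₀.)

11661 = 7·1477 + 1322   →  a_0 = 7
1477 = 1·1322 + 155   →  a_1 = 1
1322 = 8·155 + 82   →  a_2 = 8
155 = 1·82 + 73   →  a_3 = 1
82 = 1·73 + 9   →  a_4 = 1

1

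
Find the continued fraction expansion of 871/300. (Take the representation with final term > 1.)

871 = 2*300 + 271
300 = 1*271 + 29
271 = 9*29 + 10
29 = 2*10 + 9
10 = 1*9 + 1
9 = 9*1 + 0  (stop)
So 871/300 = [2; 1, 9, 2, 1, 9].

[2; 1, 9, 2, 1, 9]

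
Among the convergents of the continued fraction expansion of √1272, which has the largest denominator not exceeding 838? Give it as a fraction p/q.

√1272 = [35; 1, 1, 1, 70, …] (period length 4).
Convergents:
  p_0/q_0 = 35/1
  p_1/q_1 = 36/1
  p_2/q_2 = 71/2
  p_3/q_3 = 107/3
  p_4/q_4 = 7561/212
  p_5/q_5 = 7668/215
  p_6/q_6 = 15229/427
  p_7/q_7 = 22897/642
  p_8/q_8 = 1618019/45367
q_7 = 642 ≤ 838 < 45367 = q_8, so the answer is 22897/642.

22897/642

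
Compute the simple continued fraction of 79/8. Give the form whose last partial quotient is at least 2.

[9; 1, 7]

79 = 9×8 + 7
8 = 1×7 + 1
7 = 7×1 + 0  (stop)
So 79/8 = [9; 1, 7].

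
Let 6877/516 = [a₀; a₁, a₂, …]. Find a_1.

3

6877 = 13·516 + 169   →  a_0 = 13
516 = 3·169 + 9   →  a_1 = 3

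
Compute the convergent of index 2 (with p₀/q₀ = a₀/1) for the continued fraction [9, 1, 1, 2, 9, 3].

19/2

Using pₖ = aₖpₖ₋₁ + pₖ₋₂, qₖ = aₖqₖ₋₁ + qₖ₋₂ (with p₋₁=1, p₋₂=0, q₋₁=0, q₋₂=1):
  k=0: a=9, p=9, q=1
  k=1: a=1, p=10, q=1
  k=2: a=1, p=19, q=2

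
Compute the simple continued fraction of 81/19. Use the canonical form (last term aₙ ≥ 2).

81 = 4×19 + 5
19 = 3×5 + 4
5 = 1×4 + 1
4 = 4×1 + 0  (stop)
So 81/19 = [4; 3, 1, 4].

[4; 3, 1, 4]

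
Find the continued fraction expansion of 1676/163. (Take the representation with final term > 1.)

1676 = 10*163 + 46
163 = 3*46 + 25
46 = 1*25 + 21
25 = 1*21 + 4
21 = 5*4 + 1
4 = 4*1 + 0  (stop)
So 1676/163 = [10; 3, 1, 1, 5, 4].

[10; 3, 1, 1, 5, 4]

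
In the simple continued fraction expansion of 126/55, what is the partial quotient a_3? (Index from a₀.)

126 = 2·55 + 16   →  a_0 = 2
55 = 3·16 + 7   →  a_1 = 3
16 = 2·7 + 2   →  a_2 = 2
7 = 3·2 + 1   →  a_3 = 3

3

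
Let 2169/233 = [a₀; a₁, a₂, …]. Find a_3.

2169 = 9·233 + 72   →  a_0 = 9
233 = 3·72 + 17   →  a_1 = 3
72 = 4·17 + 4   →  a_2 = 4
17 = 4·4 + 1   →  a_3 = 4

4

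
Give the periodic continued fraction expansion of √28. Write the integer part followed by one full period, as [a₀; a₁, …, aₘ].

a₀ = ⌊√28⌋ = 5.

[5; 3, 2, 3, 10]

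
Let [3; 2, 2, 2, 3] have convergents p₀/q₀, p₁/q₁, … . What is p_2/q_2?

Using pₖ = aₖpₖ₋₁ + pₖ₋₂, qₖ = aₖqₖ₋₁ + qₖ₋₂ (with p₋₁=1, p₋₂=0, q₋₁=0, q₋₂=1):
  k=0: a=3, p=3, q=1
  k=1: a=2, p=7, q=2
  k=2: a=2, p=17, q=5

17/5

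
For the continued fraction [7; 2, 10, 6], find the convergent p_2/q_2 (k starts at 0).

157/21

Using pₖ = aₖpₖ₋₁ + pₖ₋₂, qₖ = aₖqₖ₋₁ + qₖ₋₂ (with p₋₁=1, p₋₂=0, q₋₁=0, q₋₂=1):
  k=0: a=7, p=7, q=1
  k=1: a=2, p=15, q=2
  k=2: a=10, p=157, q=21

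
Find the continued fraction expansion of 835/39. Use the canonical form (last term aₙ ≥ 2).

835 = 21*39 + 16
39 = 2*16 + 7
16 = 2*7 + 2
7 = 3*2 + 1
2 = 2*1 + 0  (stop)
So 835/39 = [21; 2, 2, 3, 2].

[21; 2, 2, 3, 2]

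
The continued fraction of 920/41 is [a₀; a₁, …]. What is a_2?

3

920 = 22·41 + 18   →  a_0 = 22
41 = 2·18 + 5   →  a_1 = 2
18 = 3·5 + 3   →  a_2 = 3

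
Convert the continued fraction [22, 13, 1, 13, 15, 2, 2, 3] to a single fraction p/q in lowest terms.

1132901/51328

Using pₖ = aₖpₖ₋₁ + pₖ₋₂ and qₖ = aₖqₖ₋₁ + qₖ₋₂:
  k=0: a=22, p=22, q=1
  k=1: a=13, p=287, q=13
  k=2: a=1, p=309, q=14
  k=3: a=13, p=4304, q=195
  k=4: a=15, p=64869, q=2939
  k=5: a=2, p=134042, q=6073
  k=6: a=2, p=332953, q=15085
  k=7: a=3, p=1132901, q=51328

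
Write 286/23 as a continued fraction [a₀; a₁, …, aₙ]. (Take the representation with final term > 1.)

286 = 12*23 + 10
23 = 2*10 + 3
10 = 3*3 + 1
3 = 3*1 + 0  (stop)
So 286/23 = [12; 2, 3, 3].

[12; 2, 3, 3]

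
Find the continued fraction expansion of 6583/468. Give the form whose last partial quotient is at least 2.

6583 = 14·468 + 31
468 = 15·31 + 3
31 = 10·3 + 1
3 = 3·1 + 0  (stop)
So 6583/468 = [14; 15, 10, 3].

[14; 15, 10, 3]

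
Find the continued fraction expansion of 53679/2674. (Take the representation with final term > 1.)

53679 = 20×2674 + 199
2674 = 13×199 + 87
199 = 2×87 + 25
87 = 3×25 + 12
25 = 2×12 + 1
12 = 12×1 + 0  (stop)
So 53679/2674 = [20; 13, 2, 3, 2, 12].

[20; 13, 2, 3, 2, 12]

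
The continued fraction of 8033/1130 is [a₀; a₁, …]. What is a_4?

8033 = 7·1130 + 123   →  a_0 = 7
1130 = 9·123 + 23   →  a_1 = 9
123 = 5·23 + 8   →  a_2 = 5
23 = 2·8 + 7   →  a_3 = 2
8 = 1·7 + 1   →  a_4 = 1

1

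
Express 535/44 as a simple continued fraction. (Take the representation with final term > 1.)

[12; 6, 3, 2]

535 = 12*44 + 7
44 = 6*7 + 2
7 = 3*2 + 1
2 = 2*1 + 0  (stop)
So 535/44 = [12; 6, 3, 2].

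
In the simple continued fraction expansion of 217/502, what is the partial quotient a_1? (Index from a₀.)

2

217 = 0·502 + 217   →  a_0 = 0
502 = 2·217 + 68   →  a_1 = 2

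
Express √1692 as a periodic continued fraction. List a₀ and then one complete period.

[41; 7, 2, 7, 82]

a₀ = ⌊√1692⌋ = 41.
With m₀=0, d₀=1 and mₖ₊₁ = dₖaₖ − mₖ, dₖ₊₁ = (n − mₖ₊₁²)/dₖ, aₖ₊₁ = ⌊(a₀+mₖ₊₁)/dₖ₊₁⌋:
  k=1: m=41, d=11, a=7
  k=2: m=36, d=36, a=2
  k=3: m=36, d=11, a=7
  k=4: m=41, d=1, a=82
d=1 and a=2a₀=82 at k=4, so the next step gives (m, d) = (41, 11) again — its k=1 value — and the period has length 4.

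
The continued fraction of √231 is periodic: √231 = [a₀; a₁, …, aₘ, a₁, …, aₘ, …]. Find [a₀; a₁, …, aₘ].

[15; 5, 30]

a₀ = ⌊√231⌋ = 15.
With m₀=0, d₀=1 and mₖ₊₁ = dₖaₖ − mₖ, dₖ₊₁ = (n − mₖ₊₁²)/dₖ, aₖ₊₁ = ⌊(a₀+mₖ₊₁)/dₖ₊₁⌋:
  k=1: m=15, d=6, a=5
  k=2: m=15, d=1, a=30
d=1 and a=2a₀=30 at k=2, so the next step gives (m, d) = (15, 6) again — its k=1 value — and the period has length 2.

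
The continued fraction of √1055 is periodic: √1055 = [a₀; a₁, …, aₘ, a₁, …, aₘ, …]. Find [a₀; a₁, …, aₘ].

a₀ = ⌊√1055⌋ = 32.
With m₀=0, d₀=1 and mₖ₊₁ = dₖaₖ − mₖ, dₖ₊₁ = (n − mₖ₊₁²)/dₖ, aₖ₊₁ = ⌊(a₀+mₖ₊₁)/dₖ₊₁⌋:
  k=1: m=32, d=31, a=2
  k=2: m=30, d=5, a=12
  k=3: m=30, d=31, a=2
  k=4: m=32, d=1, a=64
d=1 and a=2a₀=64 at k=4, so the next step gives (m, d) = (32, 31) again — its k=1 value — and the period has length 4.

[32; 2, 12, 2, 64]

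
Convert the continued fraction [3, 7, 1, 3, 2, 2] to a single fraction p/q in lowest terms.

535/171

Fold from the inside: start with 2/1.
  2 + 1/2 = 5/2
  3 + 2/5 = 17/5
  1 + 5/17 = 22/17
  7 + 17/22 = 171/22
  3 + 22/171 = 535/171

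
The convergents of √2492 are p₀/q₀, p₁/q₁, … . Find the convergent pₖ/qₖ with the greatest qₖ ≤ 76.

√2492 = [49; 1, 11, 2, 24, 2, 11, 1, 98, …] (period length 8).
Convergents:
  p_0/q_0 = 49/1
  p_1/q_1 = 50/1
  p_2/q_2 = 599/12
  p_3/q_3 = 1248/25
  p_4/q_4 = 30551/612
q_3 = 25 ≤ 76 < 612 = q_4, so the answer is 1248/25.

1248/25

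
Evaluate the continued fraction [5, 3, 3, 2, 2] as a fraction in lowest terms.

297/56

Fold from the inside: start with 2/1.
  2 + 1/2 = 5/2
  3 + 2/5 = 17/5
  3 + 5/17 = 56/17
  5 + 17/56 = 297/56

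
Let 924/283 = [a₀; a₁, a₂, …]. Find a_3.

3

924 = 3·283 + 75   →  a_0 = 3
283 = 3·75 + 58   →  a_1 = 3
75 = 1·58 + 17   →  a_2 = 1
58 = 3·17 + 7   →  a_3 = 3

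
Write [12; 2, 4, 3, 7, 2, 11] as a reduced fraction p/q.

64668/5195

Using pₖ = aₖpₖ₋₁ + pₖ₋₂ and qₖ = aₖqₖ₋₁ + qₖ₋₂:
  k=0: a=12, p=12, q=1
  k=1: a=2, p=25, q=2
  k=2: a=4, p=112, q=9
  k=3: a=3, p=361, q=29
  k=4: a=7, p=2639, q=212
  k=5: a=2, p=5639, q=453
  k=6: a=11, p=64668, q=5195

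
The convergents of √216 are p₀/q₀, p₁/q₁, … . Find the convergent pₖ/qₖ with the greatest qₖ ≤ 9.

√216 = [14; 1, 2, 3, 2, 1, 28, …] (period length 6).
Convergents:
  p_0/q_0 = 14/1
  p_1/q_1 = 15/1
  p_2/q_2 = 44/3
  p_3/q_3 = 147/10
q_2 = 3 ≤ 9 < 10 = q_3, so the answer is 44/3.

44/3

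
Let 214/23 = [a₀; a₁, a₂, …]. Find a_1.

214 = 9·23 + 7   →  a_0 = 9
23 = 3·7 + 2   →  a_1 = 3

3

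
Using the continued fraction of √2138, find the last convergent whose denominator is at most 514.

21131/457

√2138 = [46; 4, 5, 5, 4, 92, …] (period length 5).
Convergents:
  p_0/q_0 = 46/1
  p_1/q_1 = 185/4
  p_2/q_2 = 971/21
  p_3/q_3 = 5040/109
  p_4/q_4 = 21131/457
  p_5/q_5 = 1949092/42153
q_4 = 457 ≤ 514 < 42153 = q_5, so the answer is 21131/457.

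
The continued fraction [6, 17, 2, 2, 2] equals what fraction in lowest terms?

Fold from the inside: start with 2/1.
  2 + 1/2 = 5/2
  2 + 2/5 = 12/5
  17 + 5/12 = 209/12
  6 + 12/209 = 1266/209

1266/209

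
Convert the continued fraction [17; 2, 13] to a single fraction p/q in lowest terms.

Fold from the inside: start with 13/1.
  2 + 1/13 = 27/13
  17 + 13/27 = 472/27

472/27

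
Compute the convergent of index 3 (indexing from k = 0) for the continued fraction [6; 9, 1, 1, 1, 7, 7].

116/19

Using pₖ = aₖpₖ₋₁ + pₖ₋₂, qₖ = aₖqₖ₋₁ + qₖ₋₂ (with p₋₁=1, p₋₂=0, q₋₁=0, q₋₂=1):
  k=0: a=6, p=6, q=1
  k=1: a=9, p=55, q=9
  k=2: a=1, p=61, q=10
  k=3: a=1, p=116, q=19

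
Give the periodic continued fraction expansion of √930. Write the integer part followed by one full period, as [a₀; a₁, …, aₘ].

[30; 2, 60]

a₀ = ⌊√930⌋ = 30.
With m₀=0, d₀=1 and mₖ₊₁ = dₖaₖ − mₖ, dₖ₊₁ = (n − mₖ₊₁²)/dₖ, aₖ₊₁ = ⌊(a₀+mₖ₊₁)/dₖ₊₁⌋:
  k=1: m=30, d=30, a=2
  k=2: m=30, d=1, a=60
d=1 and a=2a₀=60 at k=2, so the next step gives (m, d) = (30, 30) again — its k=1 value — and the period has length 2.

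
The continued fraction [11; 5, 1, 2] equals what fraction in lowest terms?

190/17

Fold from the inside: start with 2/1.
  1 + 1/2 = 3/2
  5 + 2/3 = 17/3
  11 + 3/17 = 190/17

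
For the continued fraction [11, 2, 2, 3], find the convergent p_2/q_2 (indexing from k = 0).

Using pₖ = aₖpₖ₋₁ + pₖ₋₂, qₖ = aₖqₖ₋₁ + qₖ₋₂ (with p₋₁=1, p₋₂=0, q₋₁=0, q₋₂=1):
  k=0: a=11, p=11, q=1
  k=1: a=2, p=23, q=2
  k=2: a=2, p=57, q=5

57/5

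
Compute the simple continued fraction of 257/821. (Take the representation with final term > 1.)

257 = 0×821 + 257
821 = 3×257 + 50
257 = 5×50 + 7
50 = 7×7 + 1
7 = 7×1 + 0  (stop)
So 257/821 = [0; 3, 5, 7, 7].

[0; 3, 5, 7, 7]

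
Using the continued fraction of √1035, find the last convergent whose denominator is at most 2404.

√1035 = [32; 5, 1, 5, 64, …] (period length 4).
Convergents:
  p_0/q_0 = 32/1
  p_1/q_1 = 161/5
  p_2/q_2 = 193/6
  p_3/q_3 = 1126/35
  p_4/q_4 = 72257/2246
  p_5/q_5 = 362411/11265
q_4 = 2246 ≤ 2404 < 11265 = q_5, so the answer is 72257/2246.

72257/2246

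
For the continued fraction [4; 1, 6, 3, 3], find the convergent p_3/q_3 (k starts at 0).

Using pₖ = aₖpₖ₋₁ + pₖ₋₂, qₖ = aₖqₖ₋₁ + qₖ₋₂ (with p₋₁=1, p₋₂=0, q₋₁=0, q₋₂=1):
  k=0: a=4, p=4, q=1
  k=1: a=1, p=5, q=1
  k=2: a=6, p=34, q=7
  k=3: a=3, p=107, q=22

107/22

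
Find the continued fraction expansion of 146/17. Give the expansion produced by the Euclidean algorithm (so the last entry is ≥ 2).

[8; 1, 1, 2, 3]

146 = 8*17 + 10
17 = 1*10 + 7
10 = 1*7 + 3
7 = 2*3 + 1
3 = 3*1 + 0  (stop)
So 146/17 = [8; 1, 1, 2, 3].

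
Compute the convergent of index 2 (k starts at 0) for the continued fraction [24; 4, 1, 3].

121/5

Using pₖ = aₖpₖ₋₁ + pₖ₋₂, qₖ = aₖqₖ₋₁ + qₖ₋₂ (with p₋₁=1, p₋₂=0, q₋₁=0, q₋₂=1):
  k=0: a=24, p=24, q=1
  k=1: a=4, p=97, q=4
  k=2: a=1, p=121, q=5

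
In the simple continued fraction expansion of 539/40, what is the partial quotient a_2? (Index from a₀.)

9

539 = 13·40 + 19   →  a_0 = 13
40 = 2·19 + 2   →  a_1 = 2
19 = 9·2 + 1   →  a_2 = 9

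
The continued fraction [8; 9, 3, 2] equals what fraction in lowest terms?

Using pₖ = aₖpₖ₋₁ + pₖ₋₂ and qₖ = aₖqₖ₋₁ + qₖ₋₂:
  k=0: a=8, p=8, q=1
  k=1: a=9, p=73, q=9
  k=2: a=3, p=227, q=28
  k=3: a=2, p=527, q=65

527/65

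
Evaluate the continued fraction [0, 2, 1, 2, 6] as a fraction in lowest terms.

Using pₖ = aₖpₖ₋₁ + pₖ₋₂ and qₖ = aₖqₖ₋₁ + qₖ₋₂:
  k=0: a=0, p=0, q=1
  k=1: a=2, p=1, q=2
  k=2: a=1, p=1, q=3
  k=3: a=2, p=3, q=8
  k=4: a=6, p=19, q=51

19/51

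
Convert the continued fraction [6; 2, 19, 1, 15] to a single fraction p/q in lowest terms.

4243/654

Using pₖ = aₖpₖ₋₁ + pₖ₋₂ and qₖ = aₖqₖ₋₁ + qₖ₋₂:
  k=0: a=6, p=6, q=1
  k=1: a=2, p=13, q=2
  k=2: a=19, p=253, q=39
  k=3: a=1, p=266, q=41
  k=4: a=15, p=4243, q=654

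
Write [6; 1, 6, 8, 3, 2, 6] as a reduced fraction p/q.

Using pₖ = aₖpₖ₋₁ + pₖ₋₂ and qₖ = aₖqₖ₋₁ + qₖ₋₂:
  k=0: a=6, p=6, q=1
  k=1: a=1, p=7, q=1
  k=2: a=6, p=48, q=7
  k=3: a=8, p=391, q=57
  k=4: a=3, p=1221, q=178
  k=5: a=2, p=2833, q=413
  k=6: a=6, p=18219, q=2656

18219/2656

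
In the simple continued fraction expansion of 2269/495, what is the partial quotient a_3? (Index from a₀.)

2269 = 4·495 + 289   →  a_0 = 4
495 = 1·289 + 206   →  a_1 = 1
289 = 1·206 + 83   →  a_2 = 1
206 = 2·83 + 40   →  a_3 = 2

2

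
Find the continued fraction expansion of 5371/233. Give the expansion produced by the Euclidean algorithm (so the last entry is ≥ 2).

[23; 19, 2, 2, 2]

5371 = 23·233 + 12
233 = 19·12 + 5
12 = 2·5 + 2
5 = 2·2 + 1
2 = 2·1 + 0  (stop)
So 5371/233 = [23; 19, 2, 2, 2].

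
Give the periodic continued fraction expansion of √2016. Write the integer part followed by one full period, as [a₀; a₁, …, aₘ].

a₀ = ⌊√2016⌋ = 44.

[44; 1, 8, 1, 88]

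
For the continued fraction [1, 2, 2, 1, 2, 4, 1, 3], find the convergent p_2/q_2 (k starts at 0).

Using pₖ = aₖpₖ₋₁ + pₖ₋₂, qₖ = aₖqₖ₋₁ + qₖ₋₂ (with p₋₁=1, p₋₂=0, q₋₁=0, q₋₂=1):
  k=0: a=1, p=1, q=1
  k=1: a=2, p=3, q=2
  k=2: a=2, p=7, q=5

7/5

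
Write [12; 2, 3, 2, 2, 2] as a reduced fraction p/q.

Using pₖ = aₖpₖ₋₁ + pₖ₋₂ and qₖ = aₖqₖ₋₁ + qₖ₋₂:
  k=0: a=12, p=12, q=1
  k=1: a=2, p=25, q=2
  k=2: a=3, p=87, q=7
  k=3: a=2, p=199, q=16
  k=4: a=2, p=485, q=39
  k=5: a=2, p=1169, q=94

1169/94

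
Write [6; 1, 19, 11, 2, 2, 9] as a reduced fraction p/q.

Using pₖ = aₖpₖ₋₁ + pₖ₋₂ and qₖ = aₖqₖ₋₁ + qₖ₋₂:
  k=0: a=6, p=6, q=1
  k=1: a=1, p=7, q=1
  k=2: a=19, p=139, q=20
  k=3: a=11, p=1536, q=221
  k=4: a=2, p=3211, q=462
  k=5: a=2, p=7958, q=1145
  k=6: a=9, p=74833, q=10767

74833/10767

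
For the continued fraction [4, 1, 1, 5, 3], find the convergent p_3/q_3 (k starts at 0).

Using pₖ = aₖpₖ₋₁ + pₖ₋₂, qₖ = aₖqₖ₋₁ + qₖ₋₂ (with p₋₁=1, p₋₂=0, q₋₁=0, q₋₂=1):
  k=0: a=4, p=4, q=1
  k=1: a=1, p=5, q=1
  k=2: a=1, p=9, q=2
  k=3: a=5, p=50, q=11

50/11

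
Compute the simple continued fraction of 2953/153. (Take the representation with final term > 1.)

2953 = 19·153 + 46
153 = 3·46 + 15
46 = 3·15 + 1
15 = 15·1 + 0  (stop)
So 2953/153 = [19; 3, 3, 15].

[19; 3, 3, 15]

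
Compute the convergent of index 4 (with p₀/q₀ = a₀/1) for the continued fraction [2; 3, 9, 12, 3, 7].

2426/1045

Using pₖ = aₖpₖ₋₁ + pₖ₋₂, qₖ = aₖqₖ₋₁ + qₖ₋₂ (with p₋₁=1, p₋₂=0, q₋₁=0, q₋₂=1):
  k=0: a=2, p=2, q=1
  k=1: a=3, p=7, q=3
  k=2: a=9, p=65, q=28
  k=3: a=12, p=787, q=339
  k=4: a=3, p=2426, q=1045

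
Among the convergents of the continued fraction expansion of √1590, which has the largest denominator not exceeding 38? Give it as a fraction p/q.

319/8

√1590 = [39; 1, 6, 1, 78, …] (period length 4).
Convergents:
  p_0/q_0 = 39/1
  p_1/q_1 = 40/1
  p_2/q_2 = 279/7
  p_3/q_3 = 319/8
  p_4/q_4 = 25161/631
q_3 = 8 ≤ 38 < 631 = q_4, so the answer is 319/8.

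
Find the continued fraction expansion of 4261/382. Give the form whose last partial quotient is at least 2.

[11; 6, 2, 9, 3]

4261 = 11*382 + 59
382 = 6*59 + 28
59 = 2*28 + 3
28 = 9*3 + 1
3 = 3*1 + 0  (stop)
So 4261/382 = [11; 6, 2, 9, 3].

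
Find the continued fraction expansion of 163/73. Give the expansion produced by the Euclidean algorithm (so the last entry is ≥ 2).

[2; 4, 3, 2, 2]

163 = 2×73 + 17
73 = 4×17 + 5
17 = 3×5 + 2
5 = 2×2 + 1
2 = 2×1 + 0  (stop)
So 163/73 = [2; 4, 3, 2, 2].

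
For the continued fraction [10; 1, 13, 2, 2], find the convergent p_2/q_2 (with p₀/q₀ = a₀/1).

Using pₖ = aₖpₖ₋₁ + pₖ₋₂, qₖ = aₖqₖ₋₁ + qₖ₋₂ (with p₋₁=1, p₋₂=0, q₋₁=0, q₋₂=1):
  k=0: a=10, p=10, q=1
  k=1: a=1, p=11, q=1
  k=2: a=13, p=153, q=14

153/14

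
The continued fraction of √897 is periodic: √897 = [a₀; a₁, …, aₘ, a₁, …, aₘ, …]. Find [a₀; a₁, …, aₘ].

a₀ = ⌊√897⌋ = 29.

[29; 1, 18, 1, 58]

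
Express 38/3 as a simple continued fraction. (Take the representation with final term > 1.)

38 = 12*3 + 2
3 = 1*2 + 1
2 = 2*1 + 0  (stop)
So 38/3 = [12; 1, 2].

[12; 1, 2]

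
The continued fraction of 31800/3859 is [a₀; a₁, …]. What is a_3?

3

31800 = 8·3859 + 928   →  a_0 = 8
3859 = 4·928 + 147   →  a_1 = 4
928 = 6·147 + 46   →  a_2 = 6
147 = 3·46 + 9   →  a_3 = 3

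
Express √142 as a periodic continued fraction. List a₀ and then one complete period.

a₀ = ⌊√142⌋ = 11.
With m₀=0, d₀=1 and mₖ₊₁ = dₖaₖ − mₖ, dₖ₊₁ = (n − mₖ₊₁²)/dₖ, aₖ₊₁ = ⌊(a₀+mₖ₊₁)/dₖ₊₁⌋:
  k=1: m=11, d=21, a=1
  k=2: m=10, d=2, a=10
  k=3: m=10, d=21, a=1
  k=4: m=11, d=1, a=22
d=1 and a=2a₀=22 at k=4, so the next step gives (m, d) = (11, 21) again — its k=1 value — and the period has length 4.

[11; 1, 10, 1, 22]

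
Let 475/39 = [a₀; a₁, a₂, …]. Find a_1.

5

475 = 12·39 + 7   →  a_0 = 12
39 = 5·7 + 4   →  a_1 = 5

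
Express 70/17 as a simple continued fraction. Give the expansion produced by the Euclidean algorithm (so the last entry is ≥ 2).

[4; 8, 2]

70 = 4*17 + 2
17 = 8*2 + 1
2 = 2*1 + 0  (stop)
So 70/17 = [4; 8, 2].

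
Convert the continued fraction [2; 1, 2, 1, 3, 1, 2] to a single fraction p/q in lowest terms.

Using pₖ = aₖpₖ₋₁ + pₖ₋₂ and qₖ = aₖqₖ₋₁ + qₖ₋₂:
  k=0: a=2, p=2, q=1
  k=1: a=1, p=3, q=1
  k=2: a=2, p=8, q=3
  k=3: a=1, p=11, q=4
  k=4: a=3, p=41, q=15
  k=5: a=1, p=52, q=19
  k=6: a=2, p=145, q=53

145/53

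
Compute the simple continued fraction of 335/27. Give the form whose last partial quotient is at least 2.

335 = 12·27 + 11
27 = 2·11 + 5
11 = 2·5 + 1
5 = 5·1 + 0  (stop)
So 335/27 = [12; 2, 2, 5].

[12; 2, 2, 5]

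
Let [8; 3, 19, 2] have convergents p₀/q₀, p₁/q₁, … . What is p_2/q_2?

Using pₖ = aₖpₖ₋₁ + pₖ₋₂, qₖ = aₖqₖ₋₁ + qₖ₋₂ (with p₋₁=1, p₋₂=0, q₋₁=0, q₋₂=1):
  k=0: a=8, p=8, q=1
  k=1: a=3, p=25, q=3
  k=2: a=19, p=483, q=58

483/58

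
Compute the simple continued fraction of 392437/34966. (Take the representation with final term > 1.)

[11; 4, 2, 10, 7, 17, 3]

392437 = 11*34966 + 7811
34966 = 4*7811 + 3722
7811 = 2*3722 + 367
3722 = 10*367 + 52
367 = 7*52 + 3
52 = 17*3 + 1
3 = 3*1 + 0  (stop)
So 392437/34966 = [11; 4, 2, 10, 7, 17, 3].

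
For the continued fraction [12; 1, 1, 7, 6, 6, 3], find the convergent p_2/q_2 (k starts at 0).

Using pₖ = aₖpₖ₋₁ + pₖ₋₂, qₖ = aₖqₖ₋₁ + qₖ₋₂ (with p₋₁=1, p₋₂=0, q₋₁=0, q₋₂=1):
  k=0: a=12, p=12, q=1
  k=1: a=1, p=13, q=1
  k=2: a=1, p=25, q=2

25/2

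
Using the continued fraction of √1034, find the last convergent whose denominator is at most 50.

1029/32

√1034 = [32; 6, 2, 2, 2, 6, 64, …] (period length 6).
Convergents:
  p_0/q_0 = 32/1
  p_1/q_1 = 193/6
  p_2/q_2 = 418/13
  p_3/q_3 = 1029/32
  p_4/q_4 = 2476/77
q_3 = 32 ≤ 50 < 77 = q_4, so the answer is 1029/32.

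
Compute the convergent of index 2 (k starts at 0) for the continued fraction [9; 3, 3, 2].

Using pₖ = aₖpₖ₋₁ + pₖ₋₂, qₖ = aₖqₖ₋₁ + qₖ₋₂ (with p₋₁=1, p₋₂=0, q₋₁=0, q₋₂=1):
  k=0: a=9, p=9, q=1
  k=1: a=3, p=28, q=3
  k=2: a=3, p=93, q=10

93/10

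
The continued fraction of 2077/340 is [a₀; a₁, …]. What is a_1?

2077 = 6·340 + 37   →  a_0 = 6
340 = 9·37 + 7   →  a_1 = 9

9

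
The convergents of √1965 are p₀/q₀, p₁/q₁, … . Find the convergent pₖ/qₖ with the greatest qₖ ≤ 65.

√1965 = [44; 3, 21, 1, 4, 1, 21, 3, 88, …] (period length 8).
Convergents:
  p_0/q_0 = 44/1
  p_1/q_1 = 133/3
  p_2/q_2 = 2837/64
  p_3/q_3 = 2970/67
q_2 = 64 ≤ 65 < 67 = q_3, so the answer is 2837/64.

2837/64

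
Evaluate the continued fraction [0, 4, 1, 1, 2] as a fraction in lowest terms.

Fold from the inside: start with 2/1.
  1 + 1/2 = 3/2
  1 + 2/3 = 5/3
  4 + 3/5 = 23/5
  0 + 5/23 = 5/23

5/23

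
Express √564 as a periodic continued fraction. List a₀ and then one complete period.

a₀ = ⌊√564⌋ = 23.
With m₀=0, d₀=1 and mₖ₊₁ = dₖaₖ − mₖ, dₖ₊₁ = (n − mₖ₊₁²)/dₖ, aₖ₊₁ = ⌊(a₀+mₖ₊₁)/dₖ₊₁⌋:
  k=1: m=23, d=35, a=1
  k=2: m=12, d=12, a=2
  k=3: m=12, d=35, a=1
  k=4: m=23, d=1, a=46
d=1 and a=2a₀=46 at k=4, so the next step gives (m, d) = (23, 35) again — its k=1 value — and the period has length 4.

[23; 1, 2, 1, 46]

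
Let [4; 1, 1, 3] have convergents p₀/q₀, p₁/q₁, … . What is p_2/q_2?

9/2

Using pₖ = aₖpₖ₋₁ + pₖ₋₂, qₖ = aₖqₖ₋₁ + qₖ₋₂ (with p₋₁=1, p₋₂=0, q₋₁=0, q₋₂=1):
  k=0: a=4, p=4, q=1
  k=1: a=1, p=5, q=1
  k=2: a=1, p=9, q=2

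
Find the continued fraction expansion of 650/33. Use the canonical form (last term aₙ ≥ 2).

650 = 19×33 + 23
33 = 1×23 + 10
23 = 2×10 + 3
10 = 3×3 + 1
3 = 3×1 + 0  (stop)
So 650/33 = [19; 1, 2, 3, 3].

[19; 1, 2, 3, 3]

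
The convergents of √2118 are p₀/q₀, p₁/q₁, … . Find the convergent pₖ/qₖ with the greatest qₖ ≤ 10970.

√2118 = [46; 46, 92, …] (period length 2).
Convergents:
  p_0/q_0 = 46/1
  p_1/q_1 = 2117/46
  p_2/q_2 = 194810/4233
  p_3/q_3 = 8963377/194764
q_2 = 4233 ≤ 10970 < 194764 = q_3, so the answer is 194810/4233.

194810/4233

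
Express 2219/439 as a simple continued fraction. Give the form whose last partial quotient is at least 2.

[5; 18, 3, 2, 3]

2219 = 5*439 + 24
439 = 18*24 + 7
24 = 3*7 + 3
7 = 2*3 + 1
3 = 3*1 + 0  (stop)
So 2219/439 = [5; 18, 3, 2, 3].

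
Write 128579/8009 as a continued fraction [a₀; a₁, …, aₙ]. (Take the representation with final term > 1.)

128579 = 16*8009 + 435
8009 = 18*435 + 179
435 = 2*179 + 77
179 = 2*77 + 25
77 = 3*25 + 2
25 = 12*2 + 1
2 = 2*1 + 0  (stop)
So 128579/8009 = [16; 18, 2, 2, 3, 12, 2].

[16; 18, 2, 2, 3, 12, 2]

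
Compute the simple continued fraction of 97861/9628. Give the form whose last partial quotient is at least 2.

97861 = 10*9628 + 1581
9628 = 6*1581 + 142
1581 = 11*142 + 19
142 = 7*19 + 9
19 = 2*9 + 1
9 = 9*1 + 0  (stop)
So 97861/9628 = [10; 6, 11, 7, 2, 9].

[10; 6, 11, 7, 2, 9]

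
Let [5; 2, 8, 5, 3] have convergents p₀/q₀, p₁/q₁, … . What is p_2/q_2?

93/17

Using pₖ = aₖpₖ₋₁ + pₖ₋₂, qₖ = aₖqₖ₋₁ + qₖ₋₂ (with p₋₁=1, p₋₂=0, q₋₁=0, q₋₂=1):
  k=0: a=5, p=5, q=1
  k=1: a=2, p=11, q=2
  k=2: a=8, p=93, q=17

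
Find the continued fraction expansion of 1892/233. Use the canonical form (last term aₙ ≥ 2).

1892 = 8*233 + 28
233 = 8*28 + 9
28 = 3*9 + 1
9 = 9*1 + 0  (stop)
So 1892/233 = [8; 8, 3, 9].

[8; 8, 3, 9]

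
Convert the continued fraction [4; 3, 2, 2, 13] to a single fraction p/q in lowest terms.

Using pₖ = aₖpₖ₋₁ + pₖ₋₂ and qₖ = aₖqₖ₋₁ + qₖ₋₂:
  k=0: a=4, p=4, q=1
  k=1: a=3, p=13, q=3
  k=2: a=2, p=30, q=7
  k=3: a=2, p=73, q=17
  k=4: a=13, p=979, q=228

979/228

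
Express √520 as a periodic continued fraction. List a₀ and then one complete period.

a₀ = ⌊√520⌋ = 22.

[22; 1, 4, 11, 4, 1, 44]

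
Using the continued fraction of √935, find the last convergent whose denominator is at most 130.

√935 = [30; 1, 1, 2, 1, 2, 1, 1, 60, …] (period length 8).
Convergents:
  p_0/q_0 = 30/1
  p_1/q_1 = 31/1
  p_2/q_2 = 61/2
  p_3/q_3 = 153/5
  p_4/q_4 = 214/7
  p_5/q_5 = 581/19
  p_6/q_6 = 795/26
  p_7/q_7 = 1376/45
  p_8/q_8 = 83355/2726
q_7 = 45 ≤ 130 < 2726 = q_8, so the answer is 1376/45.

1376/45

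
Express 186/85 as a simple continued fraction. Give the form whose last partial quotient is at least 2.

[2; 5, 3, 5]

186 = 2·85 + 16
85 = 5·16 + 5
16 = 3·5 + 1
5 = 5·1 + 0  (stop)
So 186/85 = [2; 5, 3, 5].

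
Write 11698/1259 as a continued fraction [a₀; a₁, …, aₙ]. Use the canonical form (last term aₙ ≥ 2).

11698 = 9*1259 + 367
1259 = 3*367 + 158
367 = 2*158 + 51
158 = 3*51 + 5
51 = 10*5 + 1
5 = 5*1 + 0  (stop)
So 11698/1259 = [9; 3, 2, 3, 10, 5].

[9; 3, 2, 3, 10, 5]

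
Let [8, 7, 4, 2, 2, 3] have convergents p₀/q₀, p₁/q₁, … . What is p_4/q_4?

Using pₖ = aₖpₖ₋₁ + pₖ₋₂, qₖ = aₖqₖ₋₁ + qₖ₋₂ (with p₋₁=1, p₋₂=0, q₋₁=0, q₋₂=1):
  k=0: a=8, p=8, q=1
  k=1: a=7, p=57, q=7
  k=2: a=4, p=236, q=29
  k=3: a=2, p=529, q=65
  k=4: a=2, p=1294, q=159

1294/159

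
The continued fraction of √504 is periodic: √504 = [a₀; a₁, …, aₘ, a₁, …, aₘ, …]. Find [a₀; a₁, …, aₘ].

[22; 2, 4, 2, 44]

a₀ = ⌊√504⌋ = 22.
With m₀=0, d₀=1 and mₖ₊₁ = dₖaₖ − mₖ, dₖ₊₁ = (n − mₖ₊₁²)/dₖ, aₖ₊₁ = ⌊(a₀+mₖ₊₁)/dₖ₊₁⌋:
  k=1: m=22, d=20, a=2
  k=2: m=18, d=9, a=4
  k=3: m=18, d=20, a=2
  k=4: m=22, d=1, a=44
d=1 and a=2a₀=44 at k=4, so the next step gives (m, d) = (22, 20) again — its k=1 value — and the period has length 4.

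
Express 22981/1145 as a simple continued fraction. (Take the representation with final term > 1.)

[20; 14, 7, 2, 1, 3]

22981 = 20×1145 + 81
1145 = 14×81 + 11
81 = 7×11 + 4
11 = 2×4 + 3
4 = 1×3 + 1
3 = 3×1 + 0  (stop)
So 22981/1145 = [20; 14, 7, 2, 1, 3].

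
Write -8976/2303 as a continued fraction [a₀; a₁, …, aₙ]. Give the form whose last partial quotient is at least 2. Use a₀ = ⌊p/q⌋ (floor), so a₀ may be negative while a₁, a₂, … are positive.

[-4; 9, 1, 3, 7, 8]

-8976 = -4*2303 + 236
2303 = 9*236 + 179
236 = 1*179 + 57
179 = 3*57 + 8
57 = 7*8 + 1
8 = 8*1 + 0  (stop)
So -8976/2303 = [-4; 9, 1, 3, 7, 8].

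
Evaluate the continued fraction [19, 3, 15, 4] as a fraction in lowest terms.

3614/187

Using pₖ = aₖpₖ₋₁ + pₖ₋₂ and qₖ = aₖqₖ₋₁ + qₖ₋₂:
  k=0: a=19, p=19, q=1
  k=1: a=3, p=58, q=3
  k=2: a=15, p=889, q=46
  k=3: a=4, p=3614, q=187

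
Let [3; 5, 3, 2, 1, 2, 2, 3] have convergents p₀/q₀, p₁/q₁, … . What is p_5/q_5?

456/143

Using pₖ = aₖpₖ₋₁ + pₖ₋₂, qₖ = aₖqₖ₋₁ + qₖ₋₂ (with p₋₁=1, p₋₂=0, q₋₁=0, q₋₂=1):
  k=0: a=3, p=3, q=1
  k=1: a=5, p=16, q=5
  k=2: a=3, p=51, q=16
  k=3: a=2, p=118, q=37
  k=4: a=1, p=169, q=53
  k=5: a=2, p=456, q=143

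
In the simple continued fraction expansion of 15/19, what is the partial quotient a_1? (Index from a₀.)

1

15 = 0·19 + 15   →  a_0 = 0
19 = 1·15 + 4   →  a_1 = 1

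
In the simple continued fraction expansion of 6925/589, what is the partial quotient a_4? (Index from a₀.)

2

6925 = 11·589 + 446   →  a_0 = 11
589 = 1·446 + 143   →  a_1 = 1
446 = 3·143 + 17   →  a_2 = 3
143 = 8·17 + 7   →  a_3 = 8
17 = 2·7 + 3   →  a_4 = 2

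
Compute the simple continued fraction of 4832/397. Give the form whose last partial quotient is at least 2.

4832 = 12*397 + 68
397 = 5*68 + 57
68 = 1*57 + 11
57 = 5*11 + 2
11 = 5*2 + 1
2 = 2*1 + 0  (stop)
So 4832/397 = [12; 5, 1, 5, 5, 2].

[12; 5, 1, 5, 5, 2]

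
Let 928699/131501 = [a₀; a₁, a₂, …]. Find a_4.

928699 = 7·131501 + 8192   →  a_0 = 7
131501 = 16·8192 + 429   →  a_1 = 16
8192 = 19·429 + 41   →  a_2 = 19
429 = 10·41 + 19   →  a_3 = 10
41 = 2·19 + 3   →  a_4 = 2

2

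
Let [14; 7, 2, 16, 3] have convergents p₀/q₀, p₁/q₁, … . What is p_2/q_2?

Using pₖ = aₖpₖ₋₁ + pₖ₋₂, qₖ = aₖqₖ₋₁ + qₖ₋₂ (with p₋₁=1, p₋₂=0, q₋₁=0, q₋₂=1):
  k=0: a=14, p=14, q=1
  k=1: a=7, p=99, q=7
  k=2: a=2, p=212, q=15

212/15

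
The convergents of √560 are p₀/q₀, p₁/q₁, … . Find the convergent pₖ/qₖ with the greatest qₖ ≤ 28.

√560 = [23; 1, 1, 1, 46, …] (period length 4).
Convergents:
  p_0/q_0 = 23/1
  p_1/q_1 = 24/1
  p_2/q_2 = 47/2
  p_3/q_3 = 71/3
  p_4/q_4 = 3313/140
q_3 = 3 ≤ 28 < 140 = q_4, so the answer is 71/3.

71/3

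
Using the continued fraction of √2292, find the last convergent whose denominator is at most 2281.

√2292 = [47; 1, 6, 1, 94, …] (period length 4).
Convergents:
  p_0/q_0 = 47/1
  p_1/q_1 = 48/1
  p_2/q_2 = 335/7
  p_3/q_3 = 383/8
  p_4/q_4 = 36337/759
  p_5/q_5 = 36720/767
  p_6/q_6 = 256657/5361
q_5 = 767 ≤ 2281 < 5361 = q_6, so the answer is 36720/767.

36720/767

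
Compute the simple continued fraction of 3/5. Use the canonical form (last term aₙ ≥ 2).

3 = 0·5 + 3
5 = 1·3 + 2
3 = 1·2 + 1
2 = 2·1 + 0  (stop)
So 3/5 = [0; 1, 1, 2].

[0; 1, 1, 2]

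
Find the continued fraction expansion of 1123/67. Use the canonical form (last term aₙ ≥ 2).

1123 = 16·67 + 51
67 = 1·51 + 16
51 = 3·16 + 3
16 = 5·3 + 1
3 = 3·1 + 0  (stop)
So 1123/67 = [16; 1, 3, 5, 3].

[16; 1, 3, 5, 3]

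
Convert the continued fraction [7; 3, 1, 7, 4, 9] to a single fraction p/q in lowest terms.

Using pₖ = aₖpₖ₋₁ + pₖ₋₂ and qₖ = aₖqₖ₋₁ + qₖ₋₂:
  k=0: a=7, p=7, q=1
  k=1: a=3, p=22, q=3
  k=2: a=1, p=29, q=4
  k=3: a=7, p=225, q=31
  k=4: a=4, p=929, q=128
  k=5: a=9, p=8586, q=1183

8586/1183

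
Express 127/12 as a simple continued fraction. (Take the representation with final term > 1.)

127 = 10*12 + 7
12 = 1*7 + 5
7 = 1*5 + 2
5 = 2*2 + 1
2 = 2*1 + 0  (stop)
So 127/12 = [10; 1, 1, 2, 2].

[10; 1, 1, 2, 2]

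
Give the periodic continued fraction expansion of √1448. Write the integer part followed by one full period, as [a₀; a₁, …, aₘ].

a₀ = ⌊√1448⌋ = 38.
With m₀=0, d₀=1 and mₖ₊₁ = dₖaₖ − mₖ, dₖ₊₁ = (n − mₖ₊₁²)/dₖ, aₖ₊₁ = ⌊(a₀+mₖ₊₁)/dₖ₊₁⌋:
  k=1: m=38, d=4, a=19
  k=2: m=38, d=1, a=76
d=1 and a=2a₀=76 at k=2, so the next step gives (m, d) = (38, 4) again — its k=1 value — and the period has length 2.

[38; 19, 76]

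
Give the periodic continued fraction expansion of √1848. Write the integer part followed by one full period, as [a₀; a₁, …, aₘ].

a₀ = ⌊√1848⌋ = 42.
With m₀=0, d₀=1 and mₖ₊₁ = dₖaₖ − mₖ, dₖ₊₁ = (n − mₖ₊₁²)/dₖ, aₖ₊₁ = ⌊(a₀+mₖ₊₁)/dₖ₊₁⌋:
  k=1: m=42, d=84, a=1
  k=2: m=42, d=1, a=84
d=1 and a=2a₀=84 at k=2, so the next step gives (m, d) = (42, 84) again — its k=1 value — and the period has length 2.

[42; 1, 84]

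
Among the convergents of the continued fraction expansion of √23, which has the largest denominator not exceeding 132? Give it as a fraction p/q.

235/49

√23 = [4; 1, 3, 1, 8, …] (period length 4).
Convergents:
  p_0/q_0 = 4/1
  p_1/q_1 = 5/1
  p_2/q_2 = 19/4
  p_3/q_3 = 24/5
  p_4/q_4 = 211/44
  p_5/q_5 = 235/49
  p_6/q_6 = 916/191
q_5 = 49 ≤ 132 < 191 = q_6, so the answer is 235/49.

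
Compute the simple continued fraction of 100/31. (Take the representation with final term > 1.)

100 = 3*31 + 7
31 = 4*7 + 3
7 = 2*3 + 1
3 = 3*1 + 0  (stop)
So 100/31 = [3; 4, 2, 3].

[3; 4, 2, 3]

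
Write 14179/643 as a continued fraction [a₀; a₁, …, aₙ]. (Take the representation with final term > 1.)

[22; 19, 2, 16]

14179 = 22×643 + 33
643 = 19×33 + 16
33 = 2×16 + 1
16 = 16×1 + 0  (stop)
So 14179/643 = [22; 19, 2, 16].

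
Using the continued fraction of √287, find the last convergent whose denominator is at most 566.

√287 = [16; 1, 15, 1, 32, …] (period length 4).
Convergents:
  p_0/q_0 = 16/1
  p_1/q_1 = 17/1
  p_2/q_2 = 271/16
  p_3/q_3 = 288/17
  p_4/q_4 = 9487/560
  p_5/q_5 = 9775/577
q_4 = 560 ≤ 566 < 577 = q_5, so the answer is 9487/560.

9487/560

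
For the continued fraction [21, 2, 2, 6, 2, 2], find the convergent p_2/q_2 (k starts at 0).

Using pₖ = aₖpₖ₋₁ + pₖ₋₂, qₖ = aₖqₖ₋₁ + qₖ₋₂ (with p₋₁=1, p₋₂=0, q₋₁=0, q₋₂=1):
  k=0: a=21, p=21, q=1
  k=1: a=2, p=43, q=2
  k=2: a=2, p=107, q=5

107/5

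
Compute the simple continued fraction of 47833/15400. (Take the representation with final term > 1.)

47833 = 3·15400 + 1633
15400 = 9·1633 + 703
1633 = 2·703 + 227
703 = 3·227 + 22
227 = 10·22 + 7
22 = 3·7 + 1
7 = 7·1 + 0  (stop)
So 47833/15400 = [3; 9, 2, 3, 10, 3, 7].

[3; 9, 2, 3, 10, 3, 7]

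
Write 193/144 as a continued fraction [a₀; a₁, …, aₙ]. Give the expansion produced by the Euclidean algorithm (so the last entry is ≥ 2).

193 = 1*144 + 49
144 = 2*49 + 46
49 = 1*46 + 3
46 = 15*3 + 1
3 = 3*1 + 0  (stop)
So 193/144 = [1; 2, 1, 15, 3].

[1; 2, 1, 15, 3]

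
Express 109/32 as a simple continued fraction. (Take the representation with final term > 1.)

109 = 3·32 + 13
32 = 2·13 + 6
13 = 2·6 + 1
6 = 6·1 + 0  (stop)
So 109/32 = [3; 2, 2, 6].

[3; 2, 2, 6]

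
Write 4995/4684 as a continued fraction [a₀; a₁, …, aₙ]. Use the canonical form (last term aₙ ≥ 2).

4995 = 1*4684 + 311
4684 = 15*311 + 19
311 = 16*19 + 7
19 = 2*7 + 5
7 = 1*5 + 2
5 = 2*2 + 1
2 = 2*1 + 0  (stop)
So 4995/4684 = [1; 15, 16, 2, 1, 2, 2].

[1; 15, 16, 2, 1, 2, 2]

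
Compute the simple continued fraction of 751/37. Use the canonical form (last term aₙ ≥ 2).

751 = 20*37 + 11
37 = 3*11 + 4
11 = 2*4 + 3
4 = 1*3 + 1
3 = 3*1 + 0  (stop)
So 751/37 = [20; 3, 2, 1, 3].

[20; 3, 2, 1, 3]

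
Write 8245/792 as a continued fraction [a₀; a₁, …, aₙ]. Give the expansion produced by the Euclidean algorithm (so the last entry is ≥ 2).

8245 = 10·792 + 325
792 = 2·325 + 142
325 = 2·142 + 41
142 = 3·41 + 19
41 = 2·19 + 3
19 = 6·3 + 1
3 = 3·1 + 0  (stop)
So 8245/792 = [10; 2, 2, 3, 2, 6, 3].

[10; 2, 2, 3, 2, 6, 3]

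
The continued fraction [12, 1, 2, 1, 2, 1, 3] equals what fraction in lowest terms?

713/56

Fold from the inside: start with 3/1.
  1 + 1/3 = 4/3
  2 + 3/4 = 11/4
  1 + 4/11 = 15/11
  2 + 11/15 = 41/15
  1 + 15/41 = 56/41
  12 + 41/56 = 713/56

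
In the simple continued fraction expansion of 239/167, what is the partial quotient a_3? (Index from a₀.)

7

239 = 1·167 + 72   →  a_0 = 1
167 = 2·72 + 23   →  a_1 = 2
72 = 3·23 + 3   →  a_2 = 3
23 = 7·3 + 2   →  a_3 = 7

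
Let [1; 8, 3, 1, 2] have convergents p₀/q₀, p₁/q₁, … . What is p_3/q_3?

37/33

Using pₖ = aₖpₖ₋₁ + pₖ₋₂, qₖ = aₖqₖ₋₁ + qₖ₋₂ (with p₋₁=1, p₋₂=0, q₋₁=0, q₋₂=1):
  k=0: a=1, p=1, q=1
  k=1: a=8, p=9, q=8
  k=2: a=3, p=28, q=25
  k=3: a=1, p=37, q=33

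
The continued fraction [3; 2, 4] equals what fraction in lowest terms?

Using pₖ = aₖpₖ₋₁ + pₖ₋₂ and qₖ = aₖqₖ₋₁ + qₖ₋₂:
  k=0: a=3, p=3, q=1
  k=1: a=2, p=7, q=2
  k=2: a=4, p=31, q=9

31/9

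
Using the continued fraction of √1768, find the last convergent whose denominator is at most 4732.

74214/1765

√1768 = [42; 21, 84, …] (period length 2).
Convergents:
  p_0/q_0 = 42/1
  p_1/q_1 = 883/21
  p_2/q_2 = 74214/1765
  p_3/q_3 = 1559377/37086
q_2 = 1765 ≤ 4732 < 37086 = q_3, so the answer is 74214/1765.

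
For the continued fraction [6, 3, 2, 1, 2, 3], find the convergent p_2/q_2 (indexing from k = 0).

Using pₖ = aₖpₖ₋₁ + pₖ₋₂, qₖ = aₖqₖ₋₁ + qₖ₋₂ (with p₋₁=1, p₋₂=0, q₋₁=0, q₋₂=1):
  k=0: a=6, p=6, q=1
  k=1: a=3, p=19, q=3
  k=2: a=2, p=44, q=7

44/7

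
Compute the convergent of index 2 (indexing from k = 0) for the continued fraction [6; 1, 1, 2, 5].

13/2

Using pₖ = aₖpₖ₋₁ + pₖ₋₂, qₖ = aₖqₖ₋₁ + qₖ₋₂ (with p₋₁=1, p₋₂=0, q₋₁=0, q₋₂=1):
  k=0: a=6, p=6, q=1
  k=1: a=1, p=7, q=1
  k=2: a=1, p=13, q=2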